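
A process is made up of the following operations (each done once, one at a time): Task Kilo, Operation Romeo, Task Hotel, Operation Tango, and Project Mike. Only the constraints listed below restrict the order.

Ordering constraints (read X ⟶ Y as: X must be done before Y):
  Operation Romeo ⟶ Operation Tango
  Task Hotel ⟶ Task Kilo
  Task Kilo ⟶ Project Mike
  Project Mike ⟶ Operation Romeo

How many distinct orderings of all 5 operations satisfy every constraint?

Only Task Hotel has no prerequisites, so it must go first.
Every operation is then forced in turn, so only 1 complete ordering is consistent with the constraints.

1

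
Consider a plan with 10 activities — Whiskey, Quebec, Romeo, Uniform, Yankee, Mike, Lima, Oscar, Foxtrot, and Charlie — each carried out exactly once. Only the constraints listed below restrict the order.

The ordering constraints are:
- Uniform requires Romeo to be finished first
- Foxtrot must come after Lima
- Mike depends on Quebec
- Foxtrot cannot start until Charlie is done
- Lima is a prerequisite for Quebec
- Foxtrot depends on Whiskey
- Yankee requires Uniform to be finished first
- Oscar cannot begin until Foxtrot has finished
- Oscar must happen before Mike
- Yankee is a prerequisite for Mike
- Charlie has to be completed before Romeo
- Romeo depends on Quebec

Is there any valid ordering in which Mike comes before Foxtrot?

The constraints give a chain Foxtrot → Oscar → Mike, which forces Foxtrot before Mike.
Hence Mike can never be scheduled before Foxtrot.

No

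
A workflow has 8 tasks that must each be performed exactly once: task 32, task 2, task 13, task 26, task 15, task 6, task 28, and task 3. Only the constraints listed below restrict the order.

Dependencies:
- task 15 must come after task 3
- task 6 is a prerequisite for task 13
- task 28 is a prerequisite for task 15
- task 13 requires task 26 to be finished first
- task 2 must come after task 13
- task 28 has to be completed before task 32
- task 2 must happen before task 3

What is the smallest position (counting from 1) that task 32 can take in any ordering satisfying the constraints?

Working backwards through the constraints from task 32, its only required predecessor is task 28.
With 1 mandatory predecessor, the earliest task 32 can sit is position 1+1 = 2, and placing just that one first achieves it.

2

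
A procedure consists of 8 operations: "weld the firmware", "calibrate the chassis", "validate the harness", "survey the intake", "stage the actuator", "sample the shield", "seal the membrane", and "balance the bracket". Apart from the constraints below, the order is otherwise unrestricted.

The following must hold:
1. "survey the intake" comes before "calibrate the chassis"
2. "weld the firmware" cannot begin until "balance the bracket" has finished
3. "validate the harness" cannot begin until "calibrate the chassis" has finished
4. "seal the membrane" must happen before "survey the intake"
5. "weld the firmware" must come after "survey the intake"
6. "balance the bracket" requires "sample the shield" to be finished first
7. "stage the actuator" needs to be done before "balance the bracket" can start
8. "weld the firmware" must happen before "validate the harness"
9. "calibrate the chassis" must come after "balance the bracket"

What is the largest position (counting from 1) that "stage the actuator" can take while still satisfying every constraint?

4

Every operation that must follow "stage the actuator" has to come after it. Tracing all chains starting from "stage the actuator", those operations are: "weld the firmware", "calibrate the chassis", "validate the harness", "balance the bracket" — 4 in total.
With 4 mandatory successors out of 8 operations total, the latest slot for "stage the actuator" is 8−4 = 4, and it's reachable by doing all non-successors before "stage the actuator".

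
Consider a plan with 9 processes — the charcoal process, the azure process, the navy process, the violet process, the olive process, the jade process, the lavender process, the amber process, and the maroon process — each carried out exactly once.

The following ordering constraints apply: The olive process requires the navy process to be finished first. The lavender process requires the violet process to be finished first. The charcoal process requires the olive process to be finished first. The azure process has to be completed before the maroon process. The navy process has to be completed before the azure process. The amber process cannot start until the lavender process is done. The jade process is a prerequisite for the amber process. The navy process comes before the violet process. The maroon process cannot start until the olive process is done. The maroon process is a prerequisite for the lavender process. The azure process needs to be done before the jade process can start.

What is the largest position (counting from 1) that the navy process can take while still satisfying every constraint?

Every process that must follow the navy process has to come after it. Tracing all chains starting from the navy process, those processes are: the charcoal process, the azure process, the violet process, the olive process, the jade process, the lavender process, the amber process, the maroon process — 8 in total.
So at least 8 processes follow the navy process, putting the navy process no later than position 1. That position is achievable by scheduling everything else first.

1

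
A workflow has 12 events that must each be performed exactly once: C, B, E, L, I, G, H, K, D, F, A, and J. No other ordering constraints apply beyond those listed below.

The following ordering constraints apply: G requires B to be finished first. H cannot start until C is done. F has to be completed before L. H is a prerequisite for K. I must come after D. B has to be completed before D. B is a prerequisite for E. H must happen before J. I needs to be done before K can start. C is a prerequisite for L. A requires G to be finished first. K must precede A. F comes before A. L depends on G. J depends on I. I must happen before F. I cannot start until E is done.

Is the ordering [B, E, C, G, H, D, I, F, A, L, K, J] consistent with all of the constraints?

In the proposed order, A appears before K.
That contradicts the constraint that K must precede A.

No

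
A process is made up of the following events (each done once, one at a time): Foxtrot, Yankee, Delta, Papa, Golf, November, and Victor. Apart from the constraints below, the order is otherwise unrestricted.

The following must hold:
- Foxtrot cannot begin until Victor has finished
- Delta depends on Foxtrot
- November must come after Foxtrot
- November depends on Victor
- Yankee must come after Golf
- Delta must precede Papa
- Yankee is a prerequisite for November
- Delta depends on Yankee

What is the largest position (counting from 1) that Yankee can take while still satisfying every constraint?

Every event that must follow Yankee has to come after it. Tracing all chains starting from Yankee, those events are: Delta, Papa, November — 3 in total.
So at least 3 events follow Yankee, putting Yankee no later than position 4. That position is achievable by scheduling everything else first.

4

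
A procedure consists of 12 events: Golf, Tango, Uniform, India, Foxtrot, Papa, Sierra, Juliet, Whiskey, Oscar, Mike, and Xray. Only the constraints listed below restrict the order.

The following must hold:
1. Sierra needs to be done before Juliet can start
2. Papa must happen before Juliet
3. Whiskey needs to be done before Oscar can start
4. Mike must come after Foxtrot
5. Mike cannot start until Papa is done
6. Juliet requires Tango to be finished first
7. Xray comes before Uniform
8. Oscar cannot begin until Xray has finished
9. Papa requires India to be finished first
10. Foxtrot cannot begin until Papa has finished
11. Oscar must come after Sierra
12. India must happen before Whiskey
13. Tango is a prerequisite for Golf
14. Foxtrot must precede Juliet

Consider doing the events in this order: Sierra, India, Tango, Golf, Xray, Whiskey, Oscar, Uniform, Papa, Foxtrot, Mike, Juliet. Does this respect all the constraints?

Every stated constraint is respected: Sierra sits at position 1, ahead of Juliet at position 12, and each of the other listed pairs likewise has the predecessor earlier in the sequence.

Yes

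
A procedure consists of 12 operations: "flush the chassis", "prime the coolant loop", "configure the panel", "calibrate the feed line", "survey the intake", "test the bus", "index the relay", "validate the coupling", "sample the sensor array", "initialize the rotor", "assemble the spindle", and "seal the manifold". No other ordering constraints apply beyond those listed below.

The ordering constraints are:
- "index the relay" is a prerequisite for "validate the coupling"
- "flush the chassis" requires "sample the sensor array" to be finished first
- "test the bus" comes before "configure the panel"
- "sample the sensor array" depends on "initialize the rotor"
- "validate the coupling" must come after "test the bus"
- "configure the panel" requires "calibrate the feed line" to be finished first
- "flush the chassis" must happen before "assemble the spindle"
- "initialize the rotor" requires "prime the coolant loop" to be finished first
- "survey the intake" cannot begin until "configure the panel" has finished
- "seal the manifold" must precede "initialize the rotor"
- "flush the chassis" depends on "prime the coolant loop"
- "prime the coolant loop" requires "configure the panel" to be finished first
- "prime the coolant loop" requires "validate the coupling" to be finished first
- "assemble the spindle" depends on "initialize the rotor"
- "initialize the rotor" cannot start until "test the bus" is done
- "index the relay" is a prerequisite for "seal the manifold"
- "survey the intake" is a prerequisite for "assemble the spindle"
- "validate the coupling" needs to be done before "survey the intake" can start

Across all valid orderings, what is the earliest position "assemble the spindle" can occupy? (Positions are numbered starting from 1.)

12

The operations that are forced before "assemble the spindle", directly or transitively, are "flush the chassis", "prime the coolant loop", "configure the panel", "calibrate the feed line", "survey the intake", "test the bus", "index the relay", "validate the coupling", "sample the sensor array", "initialize the rotor", "seal the manifold". That's 11 operations.
So at minimum 11 operations come before "assemble the spindle", putting "assemble the spindle" no earlier than position 12. That position is achievable by scheduling exactly those predecessors first.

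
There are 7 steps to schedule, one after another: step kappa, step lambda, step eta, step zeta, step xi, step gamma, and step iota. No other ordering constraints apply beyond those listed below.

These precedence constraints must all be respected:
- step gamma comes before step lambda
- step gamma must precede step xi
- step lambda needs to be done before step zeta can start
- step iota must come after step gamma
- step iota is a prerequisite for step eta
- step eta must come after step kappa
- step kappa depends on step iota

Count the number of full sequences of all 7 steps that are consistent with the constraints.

60

Step gamma is the only step with nothing required before it, so every ordering starts there.
Systematically extending each partial ordering one step at a time and counting, there are 60 complete orderings.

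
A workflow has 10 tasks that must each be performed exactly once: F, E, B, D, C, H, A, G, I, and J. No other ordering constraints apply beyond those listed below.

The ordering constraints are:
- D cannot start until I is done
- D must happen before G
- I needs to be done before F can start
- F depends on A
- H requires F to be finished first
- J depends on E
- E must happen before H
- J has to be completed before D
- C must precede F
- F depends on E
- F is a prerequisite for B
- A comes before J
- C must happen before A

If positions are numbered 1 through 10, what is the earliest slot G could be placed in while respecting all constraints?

7

The tasks that are forced before G, directly or transitively, are E, D, C, A, I, J. That's 6 tasks.
So at minimum 6 tasks come before G, putting G no earlier than position 7. That position is achievable by scheduling exactly those predecessors first.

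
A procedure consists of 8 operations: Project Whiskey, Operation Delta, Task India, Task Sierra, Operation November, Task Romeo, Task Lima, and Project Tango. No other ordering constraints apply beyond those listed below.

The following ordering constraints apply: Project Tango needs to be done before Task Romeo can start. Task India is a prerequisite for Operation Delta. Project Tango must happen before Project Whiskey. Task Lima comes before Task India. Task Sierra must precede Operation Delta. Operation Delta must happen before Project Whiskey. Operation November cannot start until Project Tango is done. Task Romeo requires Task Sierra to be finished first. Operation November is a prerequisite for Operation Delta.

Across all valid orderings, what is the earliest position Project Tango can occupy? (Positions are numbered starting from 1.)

Nothing is required before Project Tango; it can be the very first operation.

1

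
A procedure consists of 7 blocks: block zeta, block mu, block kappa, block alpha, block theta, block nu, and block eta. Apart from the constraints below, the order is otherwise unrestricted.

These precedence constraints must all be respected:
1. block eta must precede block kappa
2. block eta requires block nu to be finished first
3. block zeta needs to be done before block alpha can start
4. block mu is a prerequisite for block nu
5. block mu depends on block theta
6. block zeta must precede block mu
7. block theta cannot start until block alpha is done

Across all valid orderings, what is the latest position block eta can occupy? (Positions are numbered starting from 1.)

6

The only block forced after block eta (directly or by a chain) is block kappa.
With 1 mandatory successor out of 7 blocks total, the latest slot for block eta is 7−1 = 6, and it's reachable by doing all non-successors before block eta.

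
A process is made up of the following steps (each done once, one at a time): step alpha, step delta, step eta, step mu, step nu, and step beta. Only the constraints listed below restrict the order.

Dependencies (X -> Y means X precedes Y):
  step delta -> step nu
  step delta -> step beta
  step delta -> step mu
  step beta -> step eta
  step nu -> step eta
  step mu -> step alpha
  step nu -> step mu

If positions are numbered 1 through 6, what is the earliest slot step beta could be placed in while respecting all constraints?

2

Working backwards through the constraints from step beta, its only required predecessor is step delta.
With 1 mandatory predecessor, the earliest step beta can sit is position 1+1 = 2, and placing just that one first achieves it.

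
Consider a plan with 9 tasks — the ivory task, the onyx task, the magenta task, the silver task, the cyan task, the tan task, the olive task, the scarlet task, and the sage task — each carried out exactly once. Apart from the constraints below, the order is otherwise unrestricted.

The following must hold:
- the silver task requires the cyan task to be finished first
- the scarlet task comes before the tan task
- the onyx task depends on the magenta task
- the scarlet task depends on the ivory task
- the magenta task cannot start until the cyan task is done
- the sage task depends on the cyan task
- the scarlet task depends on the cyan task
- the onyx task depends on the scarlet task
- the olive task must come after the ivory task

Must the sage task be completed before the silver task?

The sage task and the silver task are not related by any chain of constraints.
A valid ordering placing the silver task before the sage task exists, so the answer is no.

No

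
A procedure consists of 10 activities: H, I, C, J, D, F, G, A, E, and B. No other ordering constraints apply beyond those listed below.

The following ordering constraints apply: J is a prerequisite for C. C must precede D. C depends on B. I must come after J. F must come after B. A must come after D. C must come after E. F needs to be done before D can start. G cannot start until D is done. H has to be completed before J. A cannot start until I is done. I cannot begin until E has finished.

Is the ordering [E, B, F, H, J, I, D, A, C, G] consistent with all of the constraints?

No

In the proposed order, D appears before C.
Since C is required before D, the ordering is invalid.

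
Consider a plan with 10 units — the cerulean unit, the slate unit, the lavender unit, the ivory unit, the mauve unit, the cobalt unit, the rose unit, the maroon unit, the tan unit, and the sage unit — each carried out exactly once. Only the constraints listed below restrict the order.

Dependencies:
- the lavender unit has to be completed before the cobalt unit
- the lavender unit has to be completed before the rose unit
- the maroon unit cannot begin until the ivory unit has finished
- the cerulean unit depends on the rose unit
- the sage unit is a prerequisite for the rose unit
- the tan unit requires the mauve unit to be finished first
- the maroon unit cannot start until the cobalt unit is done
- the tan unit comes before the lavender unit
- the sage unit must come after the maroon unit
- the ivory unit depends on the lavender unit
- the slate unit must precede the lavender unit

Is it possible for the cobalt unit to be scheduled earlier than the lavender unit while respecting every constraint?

There is a dependency chain the lavender unit → the cobalt unit, so the cobalt unit always comes after the lavender unit.
So no valid ordering can have the cobalt unit before the lavender unit.

No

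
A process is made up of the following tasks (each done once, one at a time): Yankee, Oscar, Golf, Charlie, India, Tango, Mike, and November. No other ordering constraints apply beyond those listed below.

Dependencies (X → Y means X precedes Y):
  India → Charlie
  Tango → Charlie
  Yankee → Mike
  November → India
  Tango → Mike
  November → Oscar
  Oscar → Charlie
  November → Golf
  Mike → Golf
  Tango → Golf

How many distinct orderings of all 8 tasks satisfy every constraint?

The tasks with no prerequisites are Yankee, Tango, November; any of them can be placed first.
Enumerating by repeatedly choosing an available task (one whose prerequisites are all placed) gives 264 distinct complete orderings.

264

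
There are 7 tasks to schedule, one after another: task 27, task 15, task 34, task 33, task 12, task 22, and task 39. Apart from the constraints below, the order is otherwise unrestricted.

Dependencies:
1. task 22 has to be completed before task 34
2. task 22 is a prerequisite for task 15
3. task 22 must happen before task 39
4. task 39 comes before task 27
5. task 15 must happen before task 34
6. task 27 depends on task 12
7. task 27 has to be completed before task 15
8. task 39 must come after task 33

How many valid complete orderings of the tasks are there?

8

3 tasks have no prerequisites (task 33, task 12, task 22), so any of them could come first.
Systematically extending each partial ordering one task at a time and counting, there are 8 complete orderings.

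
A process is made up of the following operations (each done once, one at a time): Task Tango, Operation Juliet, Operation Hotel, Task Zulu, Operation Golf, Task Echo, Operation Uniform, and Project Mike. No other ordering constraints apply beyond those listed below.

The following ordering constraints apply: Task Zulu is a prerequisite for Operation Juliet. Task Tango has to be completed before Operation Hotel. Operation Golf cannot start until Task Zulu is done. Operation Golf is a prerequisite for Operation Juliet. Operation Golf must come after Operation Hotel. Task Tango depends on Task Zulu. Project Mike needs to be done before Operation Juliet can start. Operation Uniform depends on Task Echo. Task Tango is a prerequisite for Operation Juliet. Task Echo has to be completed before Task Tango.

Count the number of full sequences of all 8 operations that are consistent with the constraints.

75

The operations with no prerequisites are Task Zulu, Task Echo, Project Mike; any of them can be placed first.
Enumerating by repeatedly choosing an available operation (one whose prerequisites are all placed) gives 75 distinct complete orderings.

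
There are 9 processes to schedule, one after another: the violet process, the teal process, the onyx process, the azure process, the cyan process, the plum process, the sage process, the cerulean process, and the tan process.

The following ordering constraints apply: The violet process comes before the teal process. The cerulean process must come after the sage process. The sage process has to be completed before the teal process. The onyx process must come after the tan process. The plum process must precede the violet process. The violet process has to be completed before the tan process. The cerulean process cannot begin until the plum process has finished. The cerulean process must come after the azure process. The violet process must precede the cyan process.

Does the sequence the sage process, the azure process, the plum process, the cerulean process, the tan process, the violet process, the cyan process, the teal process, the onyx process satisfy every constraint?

In the proposed order, the tan process appears before the violet process.
But one of the constraints requires the violet process before the tan process, so this ordering violates it.

No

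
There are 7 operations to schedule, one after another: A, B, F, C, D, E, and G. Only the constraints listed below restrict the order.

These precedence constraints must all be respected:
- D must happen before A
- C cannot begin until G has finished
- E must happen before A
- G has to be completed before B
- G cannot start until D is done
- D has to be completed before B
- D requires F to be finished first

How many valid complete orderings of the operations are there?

2 operations have no prerequisites (F, E), so any of them could come first.
Systematically extending each partial ordering one operation at a time and counting, there are 36 complete orderings.

36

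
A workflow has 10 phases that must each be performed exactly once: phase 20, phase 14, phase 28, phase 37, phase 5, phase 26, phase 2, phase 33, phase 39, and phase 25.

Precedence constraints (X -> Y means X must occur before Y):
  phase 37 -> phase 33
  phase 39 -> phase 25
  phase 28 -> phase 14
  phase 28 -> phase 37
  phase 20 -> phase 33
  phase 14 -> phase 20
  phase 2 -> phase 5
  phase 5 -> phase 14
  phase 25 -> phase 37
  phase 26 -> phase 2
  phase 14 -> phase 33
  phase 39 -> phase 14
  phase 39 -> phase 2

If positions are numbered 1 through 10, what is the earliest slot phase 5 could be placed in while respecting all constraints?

Every phase that must precede phase 5 has to come before it. Tracing all chains that end at phase 5, those phases are: phase 26, phase 2, phase 39 — 3 in total.
With 3 mandatory predecessors, the earliest phase 5 can sit is position 3+1 = 4, and placing just those 3 first achieves it.

4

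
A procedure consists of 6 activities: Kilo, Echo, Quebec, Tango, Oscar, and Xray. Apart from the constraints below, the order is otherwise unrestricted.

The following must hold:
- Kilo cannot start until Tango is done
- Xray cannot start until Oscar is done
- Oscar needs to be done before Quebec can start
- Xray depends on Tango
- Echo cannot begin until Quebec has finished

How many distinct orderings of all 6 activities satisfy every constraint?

The activities with no prerequisites are Tango, Oscar; any of them can be placed first.
Enumerating by repeatedly choosing an available activity (one whose prerequisites are all placed) gives 35 distinct complete orderings.

35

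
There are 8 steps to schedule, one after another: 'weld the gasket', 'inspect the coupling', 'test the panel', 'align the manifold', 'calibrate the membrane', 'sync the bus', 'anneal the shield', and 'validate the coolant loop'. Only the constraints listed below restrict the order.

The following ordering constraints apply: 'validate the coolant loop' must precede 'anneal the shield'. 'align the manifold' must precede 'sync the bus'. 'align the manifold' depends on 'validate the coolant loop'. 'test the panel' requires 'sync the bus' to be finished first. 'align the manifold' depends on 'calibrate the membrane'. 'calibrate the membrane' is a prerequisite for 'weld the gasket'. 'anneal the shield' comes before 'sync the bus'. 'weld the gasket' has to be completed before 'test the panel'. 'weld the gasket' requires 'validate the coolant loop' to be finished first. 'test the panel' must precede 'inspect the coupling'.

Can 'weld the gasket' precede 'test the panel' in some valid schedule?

Every valid ordering already has 'weld the gasket' before 'test the panel' (the constraints require it), so in particular at least one does.

Yes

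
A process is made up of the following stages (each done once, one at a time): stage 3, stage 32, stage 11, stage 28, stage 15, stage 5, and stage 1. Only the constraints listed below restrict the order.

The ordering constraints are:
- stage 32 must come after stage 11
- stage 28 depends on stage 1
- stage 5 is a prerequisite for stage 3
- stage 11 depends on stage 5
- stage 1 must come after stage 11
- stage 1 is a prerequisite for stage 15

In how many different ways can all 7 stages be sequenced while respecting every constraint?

Stage 5 is the only stage with nothing required before it, so every ordering starts there.
Counting all ways to extend the partial order to a total order gives 48.

48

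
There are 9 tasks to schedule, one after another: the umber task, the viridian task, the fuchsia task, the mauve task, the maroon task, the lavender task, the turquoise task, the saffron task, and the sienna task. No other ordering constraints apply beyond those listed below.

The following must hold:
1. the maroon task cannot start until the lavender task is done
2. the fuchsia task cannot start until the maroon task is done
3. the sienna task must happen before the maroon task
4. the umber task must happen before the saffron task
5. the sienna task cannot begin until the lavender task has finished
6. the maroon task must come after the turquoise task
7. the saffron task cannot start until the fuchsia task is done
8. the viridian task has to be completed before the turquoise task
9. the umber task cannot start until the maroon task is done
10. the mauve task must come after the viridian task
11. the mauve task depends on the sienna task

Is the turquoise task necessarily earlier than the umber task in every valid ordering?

Yes

Chaining the stated constraints: the turquoise task → the maroon task → the umber task.
That forces the turquoise task before the umber task in every valid schedule.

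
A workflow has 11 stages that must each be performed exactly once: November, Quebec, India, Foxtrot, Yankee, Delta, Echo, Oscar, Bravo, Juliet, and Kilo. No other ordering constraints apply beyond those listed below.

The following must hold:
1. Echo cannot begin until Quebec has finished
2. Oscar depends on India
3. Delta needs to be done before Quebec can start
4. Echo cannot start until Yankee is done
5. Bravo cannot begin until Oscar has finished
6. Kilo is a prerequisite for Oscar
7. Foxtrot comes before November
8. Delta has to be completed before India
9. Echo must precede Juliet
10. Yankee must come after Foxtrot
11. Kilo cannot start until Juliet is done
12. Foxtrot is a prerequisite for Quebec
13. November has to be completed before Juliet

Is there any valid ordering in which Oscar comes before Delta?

No

There is a dependency chain Delta → India → Oscar, so Oscar always comes after Delta.
So no valid ordering can have Oscar before Delta.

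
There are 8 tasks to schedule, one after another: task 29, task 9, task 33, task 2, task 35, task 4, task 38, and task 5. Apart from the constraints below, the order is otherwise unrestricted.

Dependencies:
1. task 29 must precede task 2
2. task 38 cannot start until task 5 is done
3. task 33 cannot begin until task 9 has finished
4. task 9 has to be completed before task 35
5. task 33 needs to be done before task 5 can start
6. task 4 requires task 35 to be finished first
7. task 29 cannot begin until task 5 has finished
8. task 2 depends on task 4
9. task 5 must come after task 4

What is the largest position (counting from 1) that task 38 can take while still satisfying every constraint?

Nothing depends on task 38, so it can be the final task, position 8.

8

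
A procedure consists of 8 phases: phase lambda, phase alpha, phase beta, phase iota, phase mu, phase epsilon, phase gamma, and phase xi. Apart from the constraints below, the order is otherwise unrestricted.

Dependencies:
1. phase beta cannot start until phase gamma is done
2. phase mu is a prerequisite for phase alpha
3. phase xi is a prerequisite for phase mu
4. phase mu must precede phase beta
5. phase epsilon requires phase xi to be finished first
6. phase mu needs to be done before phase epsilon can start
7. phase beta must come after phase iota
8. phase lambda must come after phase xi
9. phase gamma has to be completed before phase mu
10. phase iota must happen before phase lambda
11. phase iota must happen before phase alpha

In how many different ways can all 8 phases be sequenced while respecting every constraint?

252

3 phases have no prerequisites (phase iota, phase gamma, phase xi), so any of them could come first.
Enumerating by repeatedly choosing an available phase (one whose prerequisites are all placed) gives 252 distinct complete orderings.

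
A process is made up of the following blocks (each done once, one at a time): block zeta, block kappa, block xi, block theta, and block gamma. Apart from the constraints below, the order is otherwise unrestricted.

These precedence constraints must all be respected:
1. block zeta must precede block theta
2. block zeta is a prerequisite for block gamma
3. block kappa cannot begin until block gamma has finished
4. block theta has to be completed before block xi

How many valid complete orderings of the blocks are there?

6

Block zeta is the only block with nothing required before it, so every ordering starts there.
Counting all ways to extend the partial order to a total order gives 6.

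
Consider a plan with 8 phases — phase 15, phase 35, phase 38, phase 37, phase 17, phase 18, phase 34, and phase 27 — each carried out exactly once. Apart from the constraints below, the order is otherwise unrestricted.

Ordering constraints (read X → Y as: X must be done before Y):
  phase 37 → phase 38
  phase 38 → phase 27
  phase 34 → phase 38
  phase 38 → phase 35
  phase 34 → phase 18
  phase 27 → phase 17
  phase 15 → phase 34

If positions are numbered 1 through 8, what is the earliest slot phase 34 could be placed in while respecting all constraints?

2

The only phase forced before phase 34 (directly or transitively) is phase 15.
So at minimum 1 phase comes before phase 34, putting phase 34 no earlier than position 2. That position is achievable by scheduling exactly that predecessor first.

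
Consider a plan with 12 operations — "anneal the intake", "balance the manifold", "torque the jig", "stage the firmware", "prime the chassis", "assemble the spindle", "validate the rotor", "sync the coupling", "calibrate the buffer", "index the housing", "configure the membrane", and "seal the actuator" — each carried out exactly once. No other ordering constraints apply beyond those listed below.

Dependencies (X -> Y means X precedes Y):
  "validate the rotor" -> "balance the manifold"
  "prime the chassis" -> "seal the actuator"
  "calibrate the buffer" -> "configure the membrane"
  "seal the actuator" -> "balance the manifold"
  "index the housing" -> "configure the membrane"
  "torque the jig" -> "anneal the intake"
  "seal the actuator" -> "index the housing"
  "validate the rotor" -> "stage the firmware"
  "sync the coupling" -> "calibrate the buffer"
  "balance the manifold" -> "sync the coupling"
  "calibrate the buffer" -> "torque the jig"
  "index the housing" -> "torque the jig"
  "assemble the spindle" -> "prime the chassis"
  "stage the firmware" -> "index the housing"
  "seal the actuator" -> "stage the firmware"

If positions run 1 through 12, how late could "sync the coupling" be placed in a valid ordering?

Every operation that must follow "sync the coupling" has to come after it. Tracing all chains starting from "sync the coupling", those operations are: "anneal the intake", "torque the jig", "calibrate the buffer", "configure the membrane" — 4 in total.
With 4 mandatory successors out of 12 operations total, the latest slot for "sync the coupling" is 12−4 = 8, and it's reachable by doing all non-successors before "sync the coupling".

8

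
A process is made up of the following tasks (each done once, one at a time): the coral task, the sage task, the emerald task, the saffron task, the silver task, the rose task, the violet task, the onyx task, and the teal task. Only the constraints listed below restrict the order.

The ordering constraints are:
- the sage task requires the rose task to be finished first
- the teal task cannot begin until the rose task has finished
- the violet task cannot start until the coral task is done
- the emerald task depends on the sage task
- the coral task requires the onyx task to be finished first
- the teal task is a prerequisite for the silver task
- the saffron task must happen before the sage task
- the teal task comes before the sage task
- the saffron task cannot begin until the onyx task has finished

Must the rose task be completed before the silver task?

Yes

Chaining the stated constraints: the rose task → the teal task → the silver task.
That forces the rose task before the silver task in every valid schedule.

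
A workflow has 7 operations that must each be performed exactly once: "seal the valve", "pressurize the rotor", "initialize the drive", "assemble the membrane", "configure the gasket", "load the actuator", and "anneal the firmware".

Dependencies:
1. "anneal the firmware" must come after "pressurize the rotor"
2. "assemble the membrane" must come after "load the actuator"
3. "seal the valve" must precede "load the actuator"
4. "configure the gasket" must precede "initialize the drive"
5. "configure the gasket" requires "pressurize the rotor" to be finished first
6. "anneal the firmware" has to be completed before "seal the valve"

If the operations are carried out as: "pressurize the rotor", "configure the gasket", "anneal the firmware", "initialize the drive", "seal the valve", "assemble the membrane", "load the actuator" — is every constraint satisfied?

In the proposed order, "assemble the membrane" appears before "load the actuator".
But one of the constraints requires "load the actuator" before "assemble the membrane", so this ordering violates it.

No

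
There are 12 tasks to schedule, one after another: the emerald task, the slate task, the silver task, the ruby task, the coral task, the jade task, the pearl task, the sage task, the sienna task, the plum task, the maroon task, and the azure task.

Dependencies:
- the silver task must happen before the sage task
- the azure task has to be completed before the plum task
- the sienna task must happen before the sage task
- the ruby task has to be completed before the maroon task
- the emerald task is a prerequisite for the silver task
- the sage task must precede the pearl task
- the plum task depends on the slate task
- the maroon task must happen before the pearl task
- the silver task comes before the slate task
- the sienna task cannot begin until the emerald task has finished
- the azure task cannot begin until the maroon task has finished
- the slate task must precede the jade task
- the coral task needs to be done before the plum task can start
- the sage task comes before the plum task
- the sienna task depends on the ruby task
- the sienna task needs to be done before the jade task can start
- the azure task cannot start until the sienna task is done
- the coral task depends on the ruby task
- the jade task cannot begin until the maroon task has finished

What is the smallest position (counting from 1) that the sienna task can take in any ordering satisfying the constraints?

Working backwards through the constraints from the sienna task, its full set of required predecessors is the emerald task, the ruby task — 2 of them.
So at minimum 2 tasks come before the sienna task, putting the sienna task no earlier than position 3. That position is achievable by scheduling exactly those predecessors first.

3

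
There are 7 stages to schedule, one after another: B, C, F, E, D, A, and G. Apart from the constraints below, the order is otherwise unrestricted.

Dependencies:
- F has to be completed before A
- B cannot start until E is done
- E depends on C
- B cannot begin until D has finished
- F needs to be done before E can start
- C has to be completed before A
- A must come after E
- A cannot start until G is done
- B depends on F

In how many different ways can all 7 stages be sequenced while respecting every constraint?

96

4 stages have no prerequisites (C, F, D, G), so any of them could come first.
Systematically extending each partial ordering one stage at a time and counting, there are 96 complete orderings.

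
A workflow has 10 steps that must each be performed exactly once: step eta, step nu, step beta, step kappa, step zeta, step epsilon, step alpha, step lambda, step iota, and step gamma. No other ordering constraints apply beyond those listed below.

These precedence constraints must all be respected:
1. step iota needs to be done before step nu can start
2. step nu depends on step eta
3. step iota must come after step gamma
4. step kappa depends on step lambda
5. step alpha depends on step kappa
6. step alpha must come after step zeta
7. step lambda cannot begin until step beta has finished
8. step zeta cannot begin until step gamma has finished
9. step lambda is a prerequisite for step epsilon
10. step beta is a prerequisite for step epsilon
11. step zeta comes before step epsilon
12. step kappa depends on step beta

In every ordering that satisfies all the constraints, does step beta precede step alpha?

Yes

Tracing the constraints gives a chain: step beta → step kappa → step alpha.
Hence step beta necessarily comes before step alpha.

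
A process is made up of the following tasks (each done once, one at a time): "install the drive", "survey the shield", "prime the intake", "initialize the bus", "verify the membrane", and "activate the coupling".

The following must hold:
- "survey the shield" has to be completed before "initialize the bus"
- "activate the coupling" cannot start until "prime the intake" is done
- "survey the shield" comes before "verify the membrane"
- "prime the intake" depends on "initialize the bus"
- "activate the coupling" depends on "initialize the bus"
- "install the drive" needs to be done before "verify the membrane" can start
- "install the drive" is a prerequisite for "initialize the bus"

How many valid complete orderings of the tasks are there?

8

The tasks with no prerequisites are "install the drive", "survey the shield"; any of them can be placed first.
Systematically extending each partial ordering one task at a time and counting, there are 8 complete orderings.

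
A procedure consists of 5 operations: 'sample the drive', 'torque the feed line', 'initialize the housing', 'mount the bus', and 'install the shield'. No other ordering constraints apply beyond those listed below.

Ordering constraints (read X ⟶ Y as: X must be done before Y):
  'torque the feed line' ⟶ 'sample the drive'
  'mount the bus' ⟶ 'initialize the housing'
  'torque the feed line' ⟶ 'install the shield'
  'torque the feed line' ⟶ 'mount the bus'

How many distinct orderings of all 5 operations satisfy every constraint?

12

Only 'torque the feed line' has no prerequisites, so it must go first.
Enumerating by repeatedly choosing an available operation (one whose prerequisites are all placed) gives 12 distinct complete orderings.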